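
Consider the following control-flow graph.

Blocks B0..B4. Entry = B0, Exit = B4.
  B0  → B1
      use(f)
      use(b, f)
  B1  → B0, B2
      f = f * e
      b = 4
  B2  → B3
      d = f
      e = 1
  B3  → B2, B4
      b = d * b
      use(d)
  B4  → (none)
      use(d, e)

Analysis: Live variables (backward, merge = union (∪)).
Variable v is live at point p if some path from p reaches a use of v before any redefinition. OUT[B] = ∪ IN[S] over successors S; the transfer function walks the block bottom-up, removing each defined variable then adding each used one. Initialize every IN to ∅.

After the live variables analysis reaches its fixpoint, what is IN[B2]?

Per-block solution:
  B0:   IN={b, e, f}   OUT={e, f}
  B1:   IN={e, f}   OUT={b, e, f}
  B2:   IN={b, f}   OUT={b, d, e, f}
  B3:   IN={b, d, e, f}   OUT={b, d, e, f}
  B4:   IN={d, e}   OUT={}

Merge at B2: OUT[B2] = IN[B3] = {b, d, e, f}
Applying B2's transfer function to that OUT value gives IN[B2] (row B2 above).

Answer: {b, f}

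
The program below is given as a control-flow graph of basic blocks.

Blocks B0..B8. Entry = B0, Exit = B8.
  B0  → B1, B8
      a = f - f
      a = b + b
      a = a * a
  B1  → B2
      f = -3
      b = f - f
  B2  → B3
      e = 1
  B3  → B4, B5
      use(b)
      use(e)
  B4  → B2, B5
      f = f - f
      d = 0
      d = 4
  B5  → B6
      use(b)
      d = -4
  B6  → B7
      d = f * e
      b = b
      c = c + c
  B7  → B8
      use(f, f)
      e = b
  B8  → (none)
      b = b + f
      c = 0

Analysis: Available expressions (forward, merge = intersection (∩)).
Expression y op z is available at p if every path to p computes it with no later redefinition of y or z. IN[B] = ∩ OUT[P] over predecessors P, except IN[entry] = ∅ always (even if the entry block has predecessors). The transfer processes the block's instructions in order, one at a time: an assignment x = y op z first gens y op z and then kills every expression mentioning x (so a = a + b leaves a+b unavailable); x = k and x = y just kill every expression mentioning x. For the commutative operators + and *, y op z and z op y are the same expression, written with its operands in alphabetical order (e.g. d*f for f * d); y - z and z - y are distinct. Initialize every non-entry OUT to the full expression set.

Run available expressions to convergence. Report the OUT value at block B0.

Per-block solution:
  B0:  IN={}  OUT={b+b, f-f}
  B1:  IN={b+b, f-f}  OUT={f-f}
  B2:  IN={}  OUT={}
  B3:  IN={}  OUT={}
  B4:  IN={}  OUT={}
  B5:  IN={}  OUT={}
  B6:  IN={}  OUT={e*f}
  B7:  IN={e*f}  OUT={}
  B8:  IN={}  OUT={}

B0 is the boundary node: IN[B0] = {}
Applying B0's transfer function to that IN value gives OUT[B0] (row B0 above).

Answer: {b+b, f-f}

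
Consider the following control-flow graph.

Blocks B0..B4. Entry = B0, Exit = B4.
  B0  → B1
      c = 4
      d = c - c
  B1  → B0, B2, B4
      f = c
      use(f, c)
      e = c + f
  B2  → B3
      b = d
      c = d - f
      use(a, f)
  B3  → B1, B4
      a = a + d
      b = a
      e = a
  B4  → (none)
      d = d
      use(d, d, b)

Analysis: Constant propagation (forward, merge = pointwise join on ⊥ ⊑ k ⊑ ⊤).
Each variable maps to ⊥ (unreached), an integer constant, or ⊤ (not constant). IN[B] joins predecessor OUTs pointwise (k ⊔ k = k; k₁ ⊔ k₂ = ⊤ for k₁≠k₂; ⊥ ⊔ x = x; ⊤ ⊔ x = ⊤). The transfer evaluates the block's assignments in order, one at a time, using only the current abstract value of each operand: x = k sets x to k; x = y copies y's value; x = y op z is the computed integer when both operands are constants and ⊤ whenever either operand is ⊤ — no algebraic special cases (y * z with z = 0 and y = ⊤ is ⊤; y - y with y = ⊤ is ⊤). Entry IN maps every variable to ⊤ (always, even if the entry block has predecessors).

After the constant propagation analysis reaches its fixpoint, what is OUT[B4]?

Per-block solution:
  B0: | IN=(all ⊤) | OUT={c:4, d:0; rest ⊤}
  B1: | IN={d:0; rest ⊤} | OUT={d:0; rest ⊤}
  B2: | IN={d:0; rest ⊤} | OUT={b:0, d:0; rest ⊤}
  B3: | IN={b:0, d:0; rest ⊤} | OUT={d:0; rest ⊤}
  B4: | IN={d:0; rest ⊤} | OUT={d:0; rest ⊤}

Merge at B4: IN[B4] = OUT[B1] ⊔ OUT[B3] = {a: ⊤, b: ⊤, c: ⊤, d: 0, e: ⊤, f: ⊤}
Applying B4's transfer function to that IN value gives OUT[B4] (row B4 above).

Answer: {a: ⊤, b: ⊤, c: ⊤, d: 0, e: ⊤, f: ⊤}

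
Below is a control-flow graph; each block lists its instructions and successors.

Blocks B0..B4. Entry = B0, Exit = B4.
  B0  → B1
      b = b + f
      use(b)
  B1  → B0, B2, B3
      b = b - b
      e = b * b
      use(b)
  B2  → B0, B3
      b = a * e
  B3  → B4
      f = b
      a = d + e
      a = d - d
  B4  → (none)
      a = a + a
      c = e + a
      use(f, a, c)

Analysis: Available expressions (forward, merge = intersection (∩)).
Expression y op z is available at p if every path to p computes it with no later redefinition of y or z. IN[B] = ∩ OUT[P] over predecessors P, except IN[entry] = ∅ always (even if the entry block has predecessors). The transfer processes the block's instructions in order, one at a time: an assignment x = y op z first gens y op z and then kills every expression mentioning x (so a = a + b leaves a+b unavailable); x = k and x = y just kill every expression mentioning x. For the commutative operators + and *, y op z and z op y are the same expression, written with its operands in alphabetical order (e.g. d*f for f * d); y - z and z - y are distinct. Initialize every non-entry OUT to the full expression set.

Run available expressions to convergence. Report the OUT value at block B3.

Per-block solution:
  B0:   IN={}   OUT={}
  B1:   IN={}   OUT={b*b}
  B2:   IN={b*b}   OUT={a*e}
  B3:   IN={}   OUT={d+e, d-d}
  B4:   IN={d+e, d-d}   OUT={a+e, d+e, d-d}

Merge at B3: IN[B3] = OUT[B1] ∩ OUT[B2] = {}
Applying B3's transfer function to that IN value gives OUT[B3] (row B3 above).

Answer: {d+e, d-d}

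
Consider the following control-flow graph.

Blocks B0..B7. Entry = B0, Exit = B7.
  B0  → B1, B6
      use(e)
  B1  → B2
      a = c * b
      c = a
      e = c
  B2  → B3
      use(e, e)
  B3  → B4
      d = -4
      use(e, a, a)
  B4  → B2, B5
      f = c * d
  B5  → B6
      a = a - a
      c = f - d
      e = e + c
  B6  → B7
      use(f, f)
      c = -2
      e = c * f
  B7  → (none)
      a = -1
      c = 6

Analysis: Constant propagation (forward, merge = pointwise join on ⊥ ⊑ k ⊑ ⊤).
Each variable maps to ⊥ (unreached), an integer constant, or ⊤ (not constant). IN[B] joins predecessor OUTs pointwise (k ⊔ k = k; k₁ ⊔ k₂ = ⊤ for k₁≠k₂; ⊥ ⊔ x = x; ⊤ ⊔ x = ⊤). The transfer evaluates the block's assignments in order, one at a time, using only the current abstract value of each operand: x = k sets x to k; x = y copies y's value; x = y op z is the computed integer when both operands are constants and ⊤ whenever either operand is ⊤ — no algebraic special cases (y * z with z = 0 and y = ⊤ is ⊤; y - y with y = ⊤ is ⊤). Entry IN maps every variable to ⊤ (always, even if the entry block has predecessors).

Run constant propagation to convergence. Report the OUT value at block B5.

Answer: {a: ⊤, b: ⊤, c: ⊤, d: -4, e: ⊤, f: ⊤}

Trace:
Per-block solution:
  B0: | IN=(all ⊤) | OUT=(all ⊤)
  B1: | IN=(all ⊤) | OUT=(all ⊤)
  B2: | IN=(all ⊤) | OUT=(all ⊤)
  B3: | IN=(all ⊤) | OUT={d:-4; rest ⊤}
  B4: | IN={d:-4; rest ⊤} | OUT={d:-4; rest ⊤}
  B5: | IN={d:-4; rest ⊤} | OUT={d:-4; rest ⊤}
  B6: | IN=(all ⊤) | OUT={c:-2; rest ⊤}
  B7: | IN={c:-2; rest ⊤} | OUT={a:-1, c:6; rest ⊤}

Merge at B5: IN[B5] = OUT[B4] = {a: ⊤, b: ⊤, c: ⊤, d: -4, e: ⊤, f: ⊤}
Applying B5's transfer function to that IN value gives OUT[B5] (row B5 above).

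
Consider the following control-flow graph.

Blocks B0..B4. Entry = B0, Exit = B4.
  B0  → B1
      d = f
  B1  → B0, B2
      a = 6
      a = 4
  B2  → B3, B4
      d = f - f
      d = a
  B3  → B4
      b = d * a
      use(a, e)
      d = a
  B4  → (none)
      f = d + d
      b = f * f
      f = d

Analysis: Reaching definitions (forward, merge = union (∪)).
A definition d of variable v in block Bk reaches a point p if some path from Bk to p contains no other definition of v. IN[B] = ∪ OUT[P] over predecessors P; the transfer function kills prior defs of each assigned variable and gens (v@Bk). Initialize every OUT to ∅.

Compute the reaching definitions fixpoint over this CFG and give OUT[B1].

Answer: {a@B1, d@B0}

Derivation:
Fixpoint table:
  B0:   IN={a@B1, d@B0}   OUT={a@B1, d@B0}
  B1:   IN={a@B1, d@B0}   OUT={a@B1, d@B0}
  B2:   IN={a@B1, d@B0}   OUT={a@B1, d@B2}
  B3:   IN={a@B1, d@B2}   OUT={a@B1, b@B3, d@B3}
  B4:   IN={a@B1, b@B3, d@B2, d@B3}   OUT={a@B1, b@B4, d@B2, d@B3, f@B4}

Merge at B1: IN[B1] = OUT[B0] = {a@B1, d@B0}
Applying B1's transfer function to that IN value gives OUT[B1] (row B1 above).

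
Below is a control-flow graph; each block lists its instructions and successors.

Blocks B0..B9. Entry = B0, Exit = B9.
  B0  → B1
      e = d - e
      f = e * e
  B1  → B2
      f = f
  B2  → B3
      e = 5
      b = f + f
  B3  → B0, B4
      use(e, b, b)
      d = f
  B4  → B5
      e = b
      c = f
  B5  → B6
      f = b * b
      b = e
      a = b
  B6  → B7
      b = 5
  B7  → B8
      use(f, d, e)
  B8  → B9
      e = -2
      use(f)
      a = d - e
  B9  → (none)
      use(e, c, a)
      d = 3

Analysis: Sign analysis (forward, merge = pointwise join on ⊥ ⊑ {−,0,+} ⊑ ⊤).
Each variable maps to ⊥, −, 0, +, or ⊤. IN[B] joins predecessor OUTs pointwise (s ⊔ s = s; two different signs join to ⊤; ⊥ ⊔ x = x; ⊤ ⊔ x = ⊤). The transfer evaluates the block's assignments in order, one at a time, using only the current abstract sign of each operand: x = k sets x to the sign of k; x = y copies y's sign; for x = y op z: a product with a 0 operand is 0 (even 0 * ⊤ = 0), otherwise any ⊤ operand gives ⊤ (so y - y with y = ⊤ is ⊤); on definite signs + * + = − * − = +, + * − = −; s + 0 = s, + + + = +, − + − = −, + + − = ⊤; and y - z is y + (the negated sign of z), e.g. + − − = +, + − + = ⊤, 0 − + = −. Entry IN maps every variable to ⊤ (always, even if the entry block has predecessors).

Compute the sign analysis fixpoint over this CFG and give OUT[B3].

Per-block solution:
  B0:  IN=(all ⊤)  OUT=(all ⊤)
  B1:  IN=(all ⊤)  OUT=(all ⊤)
  B2:  IN=(all ⊤)  OUT={e:+; rest ⊤}
  B3:  IN={e:+; rest ⊤}  OUT={e:+; rest ⊤}
  B4:  IN={e:+; rest ⊤}  OUT=(all ⊤)
  B5:  IN=(all ⊤)  OUT=(all ⊤)
  B6:  IN=(all ⊤)  OUT={b:+; rest ⊤}
  B7:  IN={b:+; rest ⊤}  OUT={b:+; rest ⊤}
  B8:  IN={b:+; rest ⊤}  OUT={b:+, e:-; rest ⊤}
  B9:  IN={b:+, e:-; rest ⊤}  OUT={b:+, d:+, e:-; rest ⊤}

Merge at B3: IN[B3] = OUT[B2] = {a: ⊤, b: ⊤, c: ⊤, d: ⊤, e: +, f: ⊤}
Applying B3's transfer function to that IN value gives OUT[B3] (row B3 above).

Answer: {a: ⊤, b: ⊤, c: ⊤, d: ⊤, e: +, f: ⊤}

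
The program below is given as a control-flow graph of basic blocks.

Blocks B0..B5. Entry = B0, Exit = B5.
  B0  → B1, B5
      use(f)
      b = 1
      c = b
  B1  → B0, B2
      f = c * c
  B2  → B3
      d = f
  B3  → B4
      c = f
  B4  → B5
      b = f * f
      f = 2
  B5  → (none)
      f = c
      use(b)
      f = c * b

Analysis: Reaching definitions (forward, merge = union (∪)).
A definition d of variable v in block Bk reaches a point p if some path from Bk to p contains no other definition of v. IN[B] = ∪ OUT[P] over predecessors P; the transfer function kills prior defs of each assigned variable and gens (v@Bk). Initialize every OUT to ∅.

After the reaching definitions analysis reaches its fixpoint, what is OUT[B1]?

Converged values:
  B0:   IN={b@B0, c@B0, f@B1}   OUT={b@B0, c@B0, f@B1}
  B1:   IN={b@B0, c@B0, f@B1}   OUT={b@B0, c@B0, f@B1}
  B2:   IN={b@B0, c@B0, f@B1}   OUT={b@B0, c@B0, d@B2, f@B1}
  B3:   IN={b@B0, c@B0, d@B2, f@B1}   OUT={b@B0, c@B3, d@B2, f@B1}
  B4:   IN={b@B0, c@B3, d@B2, f@B1}   OUT={b@B4, c@B3, d@B2, f@B4}
  B5:   IN={b@B0, b@B4, c@B0, c@B3, d@B2, f@B1, f@B4}   OUT={b@B0, b@B4, c@B0, c@B3, d@B2, f@B5}

Merge at B1: IN[B1] = OUT[B0] = {b@B0, c@B0, f@B1}
Applying B1's transfer function to that IN value gives OUT[B1] (row B1 above).

Answer: {b@B0, c@B0, f@B1}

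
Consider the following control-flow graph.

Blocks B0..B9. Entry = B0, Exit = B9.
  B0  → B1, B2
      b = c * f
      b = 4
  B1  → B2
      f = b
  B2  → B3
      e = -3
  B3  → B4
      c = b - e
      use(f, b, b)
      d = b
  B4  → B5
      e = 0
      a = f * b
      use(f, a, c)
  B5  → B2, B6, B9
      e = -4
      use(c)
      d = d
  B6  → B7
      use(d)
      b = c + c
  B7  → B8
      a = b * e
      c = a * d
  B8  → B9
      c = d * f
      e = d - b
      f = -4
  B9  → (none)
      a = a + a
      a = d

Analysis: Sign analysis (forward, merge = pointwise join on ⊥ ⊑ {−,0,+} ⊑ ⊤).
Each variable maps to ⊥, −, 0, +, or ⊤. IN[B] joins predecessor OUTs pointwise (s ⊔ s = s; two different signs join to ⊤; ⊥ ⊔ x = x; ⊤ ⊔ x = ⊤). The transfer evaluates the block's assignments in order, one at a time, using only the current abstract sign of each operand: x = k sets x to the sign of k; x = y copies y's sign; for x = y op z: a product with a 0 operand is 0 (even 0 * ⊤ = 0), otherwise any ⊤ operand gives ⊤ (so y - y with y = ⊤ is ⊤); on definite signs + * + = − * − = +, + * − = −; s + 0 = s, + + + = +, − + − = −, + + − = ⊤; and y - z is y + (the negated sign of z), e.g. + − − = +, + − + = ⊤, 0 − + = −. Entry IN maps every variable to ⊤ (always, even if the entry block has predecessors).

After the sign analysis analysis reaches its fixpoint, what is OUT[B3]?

Per-block solution:
  B0:  IN=(all ⊤)  OUT={b:+; rest ⊤}
  B1:  IN={b:+; rest ⊤}  OUT={b:+, f:+; rest ⊤}
  B2:  IN={b:+; rest ⊤}  OUT={b:+, e:-; rest ⊤}
  B3:  IN={b:+, e:-; rest ⊤}  OUT={b:+, c:+, d:+, e:-; rest ⊤}
  B4:  IN={b:+, c:+, d:+, e:-; rest ⊤}  OUT={b:+, c:+, d:+, e:0; rest ⊤}
  B5:  IN={b:+, c:+, d:+, e:0; rest ⊤}  OUT={b:+, c:+, d:+, e:-; rest ⊤}
  B6:  IN={b:+, c:+, d:+, e:-; rest ⊤}  OUT={b:+, c:+, d:+, e:-; rest ⊤}
  B7:  IN={b:+, c:+, d:+, e:-; rest ⊤}  OUT={a:-, b:+, c:-, d:+, e:-; rest ⊤}
  B8:  IN={a:-, b:+, c:-, d:+, e:-; rest ⊤}  OUT={a:-, b:+, d:+, f:-; rest ⊤}
  B9:  IN={b:+, d:+; rest ⊤}  OUT={a:+, b:+, d:+; rest ⊤}

Merge at B3: IN[B3] = OUT[B2] = {a: ⊤, b: +, c: ⊤, d: ⊤, e: -, f: ⊤}
Applying B3's transfer function to that IN value gives OUT[B3] (row B3 above).

Answer: {a: ⊤, b: +, c: +, d: +, e: -, f: ⊤}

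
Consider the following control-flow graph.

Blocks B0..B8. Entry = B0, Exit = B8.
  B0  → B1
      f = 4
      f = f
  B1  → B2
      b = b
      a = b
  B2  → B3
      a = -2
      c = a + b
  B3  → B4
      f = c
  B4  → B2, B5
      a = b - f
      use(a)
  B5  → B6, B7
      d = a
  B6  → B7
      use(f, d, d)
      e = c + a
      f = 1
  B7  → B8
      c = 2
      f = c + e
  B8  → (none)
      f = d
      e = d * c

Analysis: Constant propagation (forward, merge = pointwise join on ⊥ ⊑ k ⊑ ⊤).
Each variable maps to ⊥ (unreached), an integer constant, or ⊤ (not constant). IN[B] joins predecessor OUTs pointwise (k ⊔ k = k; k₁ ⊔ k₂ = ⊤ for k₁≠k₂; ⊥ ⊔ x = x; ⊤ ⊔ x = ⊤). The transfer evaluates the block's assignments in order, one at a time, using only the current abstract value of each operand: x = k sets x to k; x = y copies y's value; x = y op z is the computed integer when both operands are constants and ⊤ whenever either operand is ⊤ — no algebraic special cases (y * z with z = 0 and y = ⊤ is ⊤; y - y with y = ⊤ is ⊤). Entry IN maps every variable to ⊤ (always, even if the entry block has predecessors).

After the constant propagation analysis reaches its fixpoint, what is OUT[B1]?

Answer: {a: ⊤, b: ⊤, c: ⊤, d: ⊤, e: ⊤, f: 4}

Derivation:
Per-block solution:
  B0:   IN=(all ⊤)   OUT={f:4; rest ⊤}
  B1:   IN={f:4; rest ⊤}   OUT={f:4; rest ⊤}
  B2:   IN=(all ⊤)   OUT={a:-2; rest ⊤}
  B3:   IN={a:-2; rest ⊤}   OUT={a:-2; rest ⊤}
  B4:   IN={a:-2; rest ⊤}   OUT=(all ⊤)
  B5:   IN=(all ⊤)   OUT=(all ⊤)
  B6:   IN=(all ⊤)   OUT={f:1; rest ⊤}
  B7:   IN=(all ⊤)   OUT={c:2; rest ⊤}
  B8:   IN={c:2; rest ⊤}   OUT={c:2; rest ⊤}

Merge at B1: IN[B1] = OUT[B0] = {a: ⊤, b: ⊤, c: ⊤, d: ⊤, e: ⊤, f: 4}
Applying B1's transfer function to that IN value gives OUT[B1] (row B1 above).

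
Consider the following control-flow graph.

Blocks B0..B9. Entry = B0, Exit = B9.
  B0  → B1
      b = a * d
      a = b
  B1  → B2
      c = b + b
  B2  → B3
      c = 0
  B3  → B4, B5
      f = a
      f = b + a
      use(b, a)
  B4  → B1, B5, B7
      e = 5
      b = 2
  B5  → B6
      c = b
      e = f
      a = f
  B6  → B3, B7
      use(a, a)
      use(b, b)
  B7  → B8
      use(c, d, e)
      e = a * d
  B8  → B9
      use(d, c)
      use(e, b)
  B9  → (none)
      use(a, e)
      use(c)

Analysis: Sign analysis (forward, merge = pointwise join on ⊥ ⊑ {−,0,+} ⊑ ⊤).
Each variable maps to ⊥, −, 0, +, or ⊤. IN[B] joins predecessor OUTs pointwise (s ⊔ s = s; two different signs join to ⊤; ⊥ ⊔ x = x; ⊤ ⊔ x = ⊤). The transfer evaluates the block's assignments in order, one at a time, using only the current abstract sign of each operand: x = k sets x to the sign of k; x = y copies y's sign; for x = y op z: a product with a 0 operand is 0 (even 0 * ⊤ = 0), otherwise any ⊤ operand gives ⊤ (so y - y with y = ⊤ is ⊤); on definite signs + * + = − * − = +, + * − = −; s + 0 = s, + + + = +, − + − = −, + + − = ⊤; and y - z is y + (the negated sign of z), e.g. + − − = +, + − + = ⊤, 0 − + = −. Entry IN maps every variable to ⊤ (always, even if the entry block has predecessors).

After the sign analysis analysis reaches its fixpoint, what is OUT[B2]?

Per-block solution:
  B0:   IN=(all ⊤)   OUT=(all ⊤)
  B1:   IN=(all ⊤)   OUT=(all ⊤)
  B2:   IN=(all ⊤)   OUT={c:0; rest ⊤}
  B3:   IN=(all ⊤)   OUT=(all ⊤)
  B4:   IN=(all ⊤)   OUT={b:+, e:+; rest ⊤}
  B5:   IN=(all ⊤)   OUT=(all ⊤)
  B6:   IN=(all ⊤)   OUT=(all ⊤)
  B7:   IN=(all ⊤)   OUT=(all ⊤)
  B8:   IN=(all ⊤)   OUT=(all ⊤)
  B9:   IN=(all ⊤)   OUT=(all ⊤)

Merge at B2: IN[B2] = OUT[B1] = {a: ⊤, b: ⊤, c: ⊤, d: ⊤, e: ⊤, f: ⊤}
Applying B2's transfer function to that IN value gives OUT[B2] (row B2 above).

Answer: {a: ⊤, b: ⊤, c: 0, d: ⊤, e: ⊤, f: ⊤}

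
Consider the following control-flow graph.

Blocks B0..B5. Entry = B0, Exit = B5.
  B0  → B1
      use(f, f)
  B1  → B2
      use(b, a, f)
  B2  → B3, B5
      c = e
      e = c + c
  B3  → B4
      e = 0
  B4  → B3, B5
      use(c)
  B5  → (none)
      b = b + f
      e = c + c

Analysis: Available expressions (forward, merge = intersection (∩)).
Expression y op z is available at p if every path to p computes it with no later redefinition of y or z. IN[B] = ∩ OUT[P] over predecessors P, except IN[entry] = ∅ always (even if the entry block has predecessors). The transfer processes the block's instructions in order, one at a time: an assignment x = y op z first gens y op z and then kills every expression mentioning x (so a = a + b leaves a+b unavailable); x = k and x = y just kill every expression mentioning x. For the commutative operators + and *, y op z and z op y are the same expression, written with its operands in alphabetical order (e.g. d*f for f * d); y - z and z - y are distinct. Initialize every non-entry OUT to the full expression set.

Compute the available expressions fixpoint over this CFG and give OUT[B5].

Answer: {c+c}

Working:
Fixpoint table:
  B0: | IN={} | OUT={}
  B1: | IN={} | OUT={}
  B2: | IN={} | OUT={c+c}
  B3: | IN={c+c} | OUT={c+c}
  B4: | IN={c+c} | OUT={c+c}
  B5: | IN={c+c} | OUT={c+c}

Merge at B5: IN[B5] = OUT[B2] ∩ OUT[B4] = {c+c}
Applying B5's transfer function to that IN value gives OUT[B5] (row B5 above).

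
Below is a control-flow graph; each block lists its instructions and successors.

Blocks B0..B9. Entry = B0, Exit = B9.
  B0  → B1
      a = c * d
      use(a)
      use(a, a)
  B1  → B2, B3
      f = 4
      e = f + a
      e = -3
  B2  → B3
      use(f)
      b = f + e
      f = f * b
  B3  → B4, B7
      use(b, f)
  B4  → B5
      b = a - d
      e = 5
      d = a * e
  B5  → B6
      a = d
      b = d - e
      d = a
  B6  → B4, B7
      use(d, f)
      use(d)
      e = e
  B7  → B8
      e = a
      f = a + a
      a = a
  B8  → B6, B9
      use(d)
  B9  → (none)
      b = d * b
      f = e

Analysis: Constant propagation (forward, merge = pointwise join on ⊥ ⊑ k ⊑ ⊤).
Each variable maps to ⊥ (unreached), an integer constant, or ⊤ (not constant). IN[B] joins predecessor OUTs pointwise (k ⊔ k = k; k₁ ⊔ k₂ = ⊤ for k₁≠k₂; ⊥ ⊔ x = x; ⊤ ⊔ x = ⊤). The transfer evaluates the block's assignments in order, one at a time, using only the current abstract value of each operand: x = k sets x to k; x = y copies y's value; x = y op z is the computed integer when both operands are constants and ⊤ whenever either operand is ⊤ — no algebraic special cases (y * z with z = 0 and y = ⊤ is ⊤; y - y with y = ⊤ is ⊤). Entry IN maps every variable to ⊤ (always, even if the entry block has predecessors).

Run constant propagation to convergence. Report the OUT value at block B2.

Answer: {a: ⊤, b: 1, c: ⊤, d: ⊤, e: -3, f: 4}

Working:
Converged values:
  B0:  IN=(all ⊤)  OUT=(all ⊤)
  B1:  IN=(all ⊤)  OUT={e:-3, f:4; rest ⊤}
  B2:  IN={e:-3, f:4; rest ⊤}  OUT={b:1, e:-3, f:4; rest ⊤}
  B3:  IN={e:-3, f:4; rest ⊤}  OUT={e:-3, f:4; rest ⊤}
  B4:  IN=(all ⊤)  OUT={e:5; rest ⊤}
  B5:  IN={e:5; rest ⊤}  OUT={e:5; rest ⊤}
  B6:  IN=(all ⊤)  OUT=(all ⊤)
  B7:  IN=(all ⊤)  OUT=(all ⊤)
  B8:  IN=(all ⊤)  OUT=(all ⊤)
  B9:  IN=(all ⊤)  OUT=(all ⊤)

Merge at B2: IN[B2] = OUT[B1] = {a: ⊤, b: ⊤, c: ⊤, d: ⊤, e: -3, f: 4}
Applying B2's transfer function to that IN value gives OUT[B2] (row B2 above).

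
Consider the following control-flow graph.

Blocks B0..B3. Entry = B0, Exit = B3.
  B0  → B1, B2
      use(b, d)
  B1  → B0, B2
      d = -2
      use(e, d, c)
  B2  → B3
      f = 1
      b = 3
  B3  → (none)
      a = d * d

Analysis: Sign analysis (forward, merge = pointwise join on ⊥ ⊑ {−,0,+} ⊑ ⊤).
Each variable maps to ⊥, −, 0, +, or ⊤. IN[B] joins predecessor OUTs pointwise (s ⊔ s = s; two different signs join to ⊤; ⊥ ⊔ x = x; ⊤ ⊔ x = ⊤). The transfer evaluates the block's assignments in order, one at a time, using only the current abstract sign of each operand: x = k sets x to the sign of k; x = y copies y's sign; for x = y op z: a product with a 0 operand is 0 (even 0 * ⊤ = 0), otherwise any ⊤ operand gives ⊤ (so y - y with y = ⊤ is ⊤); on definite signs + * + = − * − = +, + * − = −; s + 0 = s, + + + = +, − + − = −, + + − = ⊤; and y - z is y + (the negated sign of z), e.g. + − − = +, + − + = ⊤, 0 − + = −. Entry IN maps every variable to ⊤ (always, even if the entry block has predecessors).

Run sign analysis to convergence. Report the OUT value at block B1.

Per-block solution:
  B0: | IN=(all ⊤) | OUT=(all ⊤)
  B1: | IN=(all ⊤) | OUT={d:-; rest ⊤}
  B2: | IN=(all ⊤) | OUT={b:+, f:+; rest ⊤}
  B3: | IN={b:+, f:+; rest ⊤} | OUT={b:+, f:+; rest ⊤}

Merge at B1: IN[B1] = OUT[B0] = {a: ⊤, b: ⊤, c: ⊤, d: ⊤, e: ⊤, f: ⊤}
Applying B1's transfer function to that IN value gives OUT[B1] (row B1 above).

Answer: {a: ⊤, b: ⊤, c: ⊤, d: -, e: ⊤, f: ⊤}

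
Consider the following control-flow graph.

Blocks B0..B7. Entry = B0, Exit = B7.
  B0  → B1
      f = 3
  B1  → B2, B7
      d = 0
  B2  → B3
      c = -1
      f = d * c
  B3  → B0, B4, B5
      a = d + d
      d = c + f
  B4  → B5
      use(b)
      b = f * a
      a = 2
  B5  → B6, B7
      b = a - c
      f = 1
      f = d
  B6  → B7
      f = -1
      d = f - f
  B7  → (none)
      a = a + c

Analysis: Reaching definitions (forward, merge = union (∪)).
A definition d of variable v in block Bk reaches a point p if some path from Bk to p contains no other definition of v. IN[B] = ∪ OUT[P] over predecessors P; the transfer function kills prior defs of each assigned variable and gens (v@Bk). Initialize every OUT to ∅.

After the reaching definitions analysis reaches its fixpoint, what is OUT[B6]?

Answer: {a@B3, a@B4, b@B5, c@B2, d@B6, f@B6}

Working:
Fixpoint table:
  B0:   IN={a@B3, c@B2, d@B3, f@B2}   OUT={a@B3, c@B2, d@B3, f@B0}
  B1:   IN={a@B3, c@B2, d@B3, f@B0}   OUT={a@B3, c@B2, d@B1, f@B0}
  B2:   IN={a@B3, c@B2, d@B1, f@B0}   OUT={a@B3, c@B2, d@B1, f@B2}
  B3:   IN={a@B3, c@B2, d@B1, f@B2}   OUT={a@B3, c@B2, d@B3, f@B2}
  B4:   IN={a@B3, c@B2, d@B3, f@B2}   OUT={a@B4, b@B4, c@B2, d@B3, f@B2}
  B5:   IN={a@B3, a@B4, b@B4, c@B2, d@B3, f@B2}   OUT={a@B3, a@B4, b@B5, c@B2, d@B3, f@B5}
  B6:   IN={a@B3, a@B4, b@B5, c@B2, d@B3, f@B5}   OUT={a@B3, a@B4, b@B5, c@B2, d@B6, f@B6}
  B7:   IN={a@B3, a@B4, b@B5, c@B2, d@B1, d@B3, d@B6, f@B0, f@B5, f@B6}   OUT={a@B7, b@B5, c@B2, d@B1, d@B3, d@B6, f@B0, f@B5, f@B6}

Merge at B6: IN[B6] = OUT[B5] = {a@B3, a@B4, b@B5, c@B2, d@B3, f@B5}
Applying B6's transfer function to that IN value gives OUT[B6] (row B6 above).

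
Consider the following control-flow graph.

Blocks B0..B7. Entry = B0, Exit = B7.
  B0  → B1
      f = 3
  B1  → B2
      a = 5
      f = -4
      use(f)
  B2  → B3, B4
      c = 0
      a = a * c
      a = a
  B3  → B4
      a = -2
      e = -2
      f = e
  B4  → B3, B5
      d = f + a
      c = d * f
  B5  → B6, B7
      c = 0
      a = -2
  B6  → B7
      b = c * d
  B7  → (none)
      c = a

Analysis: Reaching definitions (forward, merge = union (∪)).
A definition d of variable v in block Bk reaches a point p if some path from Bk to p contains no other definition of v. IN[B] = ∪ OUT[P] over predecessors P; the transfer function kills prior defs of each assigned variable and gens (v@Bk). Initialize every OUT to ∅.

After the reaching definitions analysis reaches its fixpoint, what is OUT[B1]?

Converged values:
  B0:  IN={}  OUT={f@B0}
  B1:  IN={f@B0}  OUT={a@B1, f@B1}
  B2:  IN={a@B1, f@B1}  OUT={a@B2, c@B2, f@B1}
  B3:  IN={a@B2, a@B3, c@B2, c@B4, d@B4, e@B3, f@B1, f@B3}  OUT={a@B3, c@B2, c@B4, d@B4, e@B3, f@B3}
  B4:  IN={a@B2, a@B3, c@B2, c@B4, d@B4, e@B3, f@B1, f@B3}  OUT={a@B2, a@B3, c@B4, d@B4, e@B3, f@B1, f@B3}
  B5:  IN={a@B2, a@B3, c@B4, d@B4, e@B3, f@B1, f@B3}  OUT={a@B5, c@B5, d@B4, e@B3, f@B1, f@B3}
  B6:  IN={a@B5, c@B5, d@B4, e@B3, f@B1, f@B3}  OUT={a@B5, b@B6, c@B5, d@B4, e@B3, f@B1, f@B3}
  B7:  IN={a@B5, b@B6, c@B5, d@B4, e@B3, f@B1, f@B3}  OUT={a@B5, b@B6, c@B7, d@B4, e@B3, f@B1, f@B3}

Merge at B1: IN[B1] = OUT[B0] = {f@B0}
Applying B1's transfer function to that IN value gives OUT[B1] (row B1 above).

Answer: {a@B1, f@B1}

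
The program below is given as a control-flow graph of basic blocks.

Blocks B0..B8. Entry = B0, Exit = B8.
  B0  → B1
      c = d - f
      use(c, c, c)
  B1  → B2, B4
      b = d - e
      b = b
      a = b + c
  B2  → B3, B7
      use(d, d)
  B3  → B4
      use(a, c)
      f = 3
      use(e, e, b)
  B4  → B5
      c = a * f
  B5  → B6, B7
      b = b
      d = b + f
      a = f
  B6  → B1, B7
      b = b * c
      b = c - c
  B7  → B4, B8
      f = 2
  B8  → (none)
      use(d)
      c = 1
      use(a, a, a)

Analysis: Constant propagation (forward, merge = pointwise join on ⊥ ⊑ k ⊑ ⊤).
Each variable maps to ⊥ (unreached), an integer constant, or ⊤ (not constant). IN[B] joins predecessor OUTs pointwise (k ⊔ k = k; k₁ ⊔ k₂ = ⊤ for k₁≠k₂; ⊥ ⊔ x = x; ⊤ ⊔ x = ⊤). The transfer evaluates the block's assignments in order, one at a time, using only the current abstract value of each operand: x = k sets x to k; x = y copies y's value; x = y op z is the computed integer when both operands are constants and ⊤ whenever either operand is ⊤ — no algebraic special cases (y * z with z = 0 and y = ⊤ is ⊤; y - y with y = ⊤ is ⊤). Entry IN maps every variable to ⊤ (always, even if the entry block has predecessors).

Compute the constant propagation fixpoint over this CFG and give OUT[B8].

Fixpoint table:
  B0:   IN=(all ⊤)   OUT=(all ⊤)
  B1:   IN=(all ⊤)   OUT=(all ⊤)
  B2:   IN=(all ⊤)   OUT=(all ⊤)
  B3:   IN=(all ⊤)   OUT={f:3; rest ⊤}
  B4:   IN=(all ⊤)   OUT=(all ⊤)
  B5:   IN=(all ⊤)   OUT=(all ⊤)
  B6:   IN=(all ⊤)   OUT=(all ⊤)
  B7:   IN=(all ⊤)   OUT={f:2; rest ⊤}
  B8:   IN={f:2; rest ⊤}   OUT={c:1, f:2; rest ⊤}

Merge at B8: IN[B8] = OUT[B7] = {a: ⊤, b: ⊤, c: ⊤, d: ⊤, e: ⊤, f: 2}
Applying B8's transfer function to that IN value gives OUT[B8] (row B8 above).

Answer: {a: ⊤, b: ⊤, c: 1, d: ⊤, e: ⊤, f: 2}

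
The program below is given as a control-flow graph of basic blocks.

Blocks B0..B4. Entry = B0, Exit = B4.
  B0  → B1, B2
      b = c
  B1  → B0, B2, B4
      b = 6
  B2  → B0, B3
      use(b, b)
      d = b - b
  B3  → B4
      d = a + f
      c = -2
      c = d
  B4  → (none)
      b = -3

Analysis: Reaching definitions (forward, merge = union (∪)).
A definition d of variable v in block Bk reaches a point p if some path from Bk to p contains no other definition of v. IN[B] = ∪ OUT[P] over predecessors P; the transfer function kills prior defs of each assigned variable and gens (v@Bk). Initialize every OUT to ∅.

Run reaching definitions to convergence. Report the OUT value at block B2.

Per-block solution:
  B0:  IN={b@B0, b@B1, d@B2}  OUT={b@B0, d@B2}
  B1:  IN={b@B0, d@B2}  OUT={b@B1, d@B2}
  B2:  IN={b@B0, b@B1, d@B2}  OUT={b@B0, b@B1, d@B2}
  B3:  IN={b@B0, b@B1, d@B2}  OUT={b@B0, b@B1, c@B3, d@B3}
  B4:  IN={b@B0, b@B1, c@B3, d@B2, d@B3}  OUT={b@B4, c@B3, d@B2, d@B3}

Merge at B2: IN[B2] = OUT[B0] ⊔ OUT[B1] = {b@B0, b@B1, d@B2}
Applying B2's transfer function to that IN value gives OUT[B2] (row B2 above).

Answer: {b@B0, b@B1, d@B2}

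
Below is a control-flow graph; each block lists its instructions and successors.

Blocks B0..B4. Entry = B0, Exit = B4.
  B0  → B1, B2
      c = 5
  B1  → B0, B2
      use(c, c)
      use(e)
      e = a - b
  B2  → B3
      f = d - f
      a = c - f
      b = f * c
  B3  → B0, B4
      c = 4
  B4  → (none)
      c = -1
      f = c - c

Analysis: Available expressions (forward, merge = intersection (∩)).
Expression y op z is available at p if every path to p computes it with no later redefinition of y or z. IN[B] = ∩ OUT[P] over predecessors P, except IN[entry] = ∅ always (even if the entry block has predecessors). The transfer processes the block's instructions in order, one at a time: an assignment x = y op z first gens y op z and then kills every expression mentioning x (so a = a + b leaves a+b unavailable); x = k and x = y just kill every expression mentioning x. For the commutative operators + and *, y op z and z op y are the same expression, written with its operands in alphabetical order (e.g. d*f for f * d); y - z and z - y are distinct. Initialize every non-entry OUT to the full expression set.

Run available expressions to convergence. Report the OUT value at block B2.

Answer: {c*f, c-f}

Trace:
Per-block solution:
  B0:   IN={}   OUT={}
  B1:   IN={}   OUT={a-b}
  B2:   IN={}   OUT={c*f, c-f}
  B3:   IN={c*f, c-f}   OUT={}
  B4:   IN={}   OUT={c-c}

Merge at B2: IN[B2] = OUT[B0] ∩ OUT[B1] = {}
Applying B2's transfer function to that IN value gives OUT[B2] (row B2 above).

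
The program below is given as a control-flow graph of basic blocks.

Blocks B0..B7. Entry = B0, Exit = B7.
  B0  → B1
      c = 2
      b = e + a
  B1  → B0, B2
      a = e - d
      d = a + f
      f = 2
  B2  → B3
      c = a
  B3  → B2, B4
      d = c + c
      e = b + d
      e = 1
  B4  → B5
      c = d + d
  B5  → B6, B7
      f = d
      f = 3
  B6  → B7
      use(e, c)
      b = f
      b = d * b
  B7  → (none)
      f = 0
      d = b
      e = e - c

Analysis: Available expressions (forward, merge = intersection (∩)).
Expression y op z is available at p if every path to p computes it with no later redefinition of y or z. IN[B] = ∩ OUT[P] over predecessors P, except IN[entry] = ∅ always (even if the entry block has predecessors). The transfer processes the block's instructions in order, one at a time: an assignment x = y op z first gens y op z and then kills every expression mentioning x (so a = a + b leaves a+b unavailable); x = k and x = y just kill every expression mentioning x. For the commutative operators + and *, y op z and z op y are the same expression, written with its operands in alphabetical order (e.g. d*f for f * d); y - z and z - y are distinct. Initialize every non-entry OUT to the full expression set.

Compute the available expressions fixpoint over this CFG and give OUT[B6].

Fixpoint table:
  B0:   IN={}   OUT={a+e}
  B1:   IN={a+e}   OUT={}
  B2:   IN={}   OUT={}
  B3:   IN={}   OUT={b+d, c+c}
  B4:   IN={b+d, c+c}   OUT={b+d, d+d}
  B5:   IN={b+d, d+d}   OUT={b+d, d+d}
  B6:   IN={b+d, d+d}   OUT={d+d}
  B7:   IN={d+d}   OUT={}

Merge at B6: IN[B6] = OUT[B5] = {b+d, d+d}
Applying B6's transfer function to that IN value gives OUT[B6] (row B6 above).

Answer: {d+d}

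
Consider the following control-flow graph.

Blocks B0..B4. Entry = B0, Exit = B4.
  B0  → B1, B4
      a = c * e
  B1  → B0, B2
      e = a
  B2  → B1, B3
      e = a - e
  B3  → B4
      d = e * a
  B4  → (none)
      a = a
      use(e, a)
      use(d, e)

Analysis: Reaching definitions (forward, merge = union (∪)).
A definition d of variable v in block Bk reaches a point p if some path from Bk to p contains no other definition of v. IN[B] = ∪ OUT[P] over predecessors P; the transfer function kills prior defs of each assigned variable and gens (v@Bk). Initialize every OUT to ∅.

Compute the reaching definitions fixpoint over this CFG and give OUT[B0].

Answer: {a@B0, e@B1}

Trace:
Per-block solution:
  B0:  IN={a@B0, e@B1}  OUT={a@B0, e@B1}
  B1:  IN={a@B0, e@B1, e@B2}  OUT={a@B0, e@B1}
  B2:  IN={a@B0, e@B1}  OUT={a@B0, e@B2}
  B3:  IN={a@B0, e@B2}  OUT={a@B0, d@B3, e@B2}
  B4:  IN={a@B0, d@B3, e@B1, e@B2}  OUT={a@B4, d@B3, e@B1, e@B2}

Merge at B0 (entry node, so the boundary value {} is joined with the incoming edge(s)): IN[B0] = {} ⊔ OUT[B1] = {a@B0, e@B1}
Applying B0's transfer function to that IN value gives OUT[B0] (row B0 above).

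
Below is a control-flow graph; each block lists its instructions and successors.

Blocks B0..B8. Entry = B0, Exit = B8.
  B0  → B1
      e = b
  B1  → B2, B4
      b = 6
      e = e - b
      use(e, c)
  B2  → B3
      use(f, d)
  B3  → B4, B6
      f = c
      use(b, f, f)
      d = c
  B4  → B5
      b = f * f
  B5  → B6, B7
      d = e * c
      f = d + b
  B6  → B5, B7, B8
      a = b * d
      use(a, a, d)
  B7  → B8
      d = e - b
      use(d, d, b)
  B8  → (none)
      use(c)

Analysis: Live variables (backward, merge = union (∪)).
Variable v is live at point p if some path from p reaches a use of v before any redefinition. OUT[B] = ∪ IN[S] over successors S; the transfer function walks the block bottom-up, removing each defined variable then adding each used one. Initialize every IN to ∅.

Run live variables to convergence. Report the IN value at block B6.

Answer: {b, c, d, e}

Working:
Fixpoint table:
  B0: | IN={b, c, d, f} | OUT={c, d, e, f}
  B1: | IN={c, d, e, f} | OUT={b, c, d, e, f}
  B2: | IN={b, c, d, e, f} | OUT={b, c, e}
  B3: | IN={b, c, e} | OUT={b, c, d, e, f}
  B4: | IN={c, e, f} | OUT={b, c, e}
  B5: | IN={b, c, e} | OUT={b, c, d, e}
  B6: | IN={b, c, d, e} | OUT={b, c, e}
  B7: | IN={b, c, e} | OUT={c}
  B8: | IN={c} | OUT={}

Merge at B6: OUT[B6] = IN[B5] ⊔ IN[B7] ⊔ IN[B8] = {b, c, e}
Applying B6's transfer function to that OUT value gives IN[B6] (row B6 above).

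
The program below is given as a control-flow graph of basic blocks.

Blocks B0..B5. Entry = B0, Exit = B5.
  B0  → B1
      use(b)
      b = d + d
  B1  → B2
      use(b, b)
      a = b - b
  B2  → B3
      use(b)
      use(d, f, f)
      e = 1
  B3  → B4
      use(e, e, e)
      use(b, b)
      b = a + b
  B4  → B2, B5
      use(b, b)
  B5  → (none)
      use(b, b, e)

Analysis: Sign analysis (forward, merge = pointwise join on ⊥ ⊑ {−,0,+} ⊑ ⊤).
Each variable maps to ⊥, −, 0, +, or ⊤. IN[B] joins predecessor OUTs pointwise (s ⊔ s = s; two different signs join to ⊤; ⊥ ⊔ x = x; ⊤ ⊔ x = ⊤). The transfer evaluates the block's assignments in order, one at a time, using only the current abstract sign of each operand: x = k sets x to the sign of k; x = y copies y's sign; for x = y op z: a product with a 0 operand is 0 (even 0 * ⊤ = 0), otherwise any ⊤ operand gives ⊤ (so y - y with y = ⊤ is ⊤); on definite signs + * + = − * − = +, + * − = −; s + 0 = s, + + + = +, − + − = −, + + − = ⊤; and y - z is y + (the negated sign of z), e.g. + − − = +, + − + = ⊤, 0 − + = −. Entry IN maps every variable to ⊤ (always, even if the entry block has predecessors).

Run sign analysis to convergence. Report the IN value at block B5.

Converged values:
  B0:  IN=(all ⊤)  OUT=(all ⊤)
  B1:  IN=(all ⊤)  OUT=(all ⊤)
  B2:  IN=(all ⊤)  OUT={e:+; rest ⊤}
  B3:  IN={e:+; rest ⊤}  OUT={e:+; rest ⊤}
  B4:  IN={e:+; rest ⊤}  OUT={e:+; rest ⊤}
  B5:  IN={e:+; rest ⊤}  OUT={e:+; rest ⊤}

Merge at B5: IN[B5] = OUT[B4] = {a: ⊤, b: ⊤, c: ⊤, d: ⊤, e: +, f: ⊤}

Answer: {a: ⊤, b: ⊤, c: ⊤, d: ⊤, e: +, f: ⊤}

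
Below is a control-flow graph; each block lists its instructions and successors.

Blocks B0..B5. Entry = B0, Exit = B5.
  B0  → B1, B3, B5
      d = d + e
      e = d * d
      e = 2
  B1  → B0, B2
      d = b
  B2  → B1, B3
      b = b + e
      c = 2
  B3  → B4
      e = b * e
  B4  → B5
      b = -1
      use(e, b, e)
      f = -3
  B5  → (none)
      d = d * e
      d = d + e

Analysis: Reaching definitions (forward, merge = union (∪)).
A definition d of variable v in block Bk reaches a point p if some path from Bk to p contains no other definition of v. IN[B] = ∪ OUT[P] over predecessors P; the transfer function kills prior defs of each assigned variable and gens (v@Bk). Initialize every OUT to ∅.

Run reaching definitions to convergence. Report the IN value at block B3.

Answer: {b@B2, c@B2, d@B0, d@B1, e@B0}

Derivation:
Per-block solution:
  B0:  IN={b@B2, c@B2, d@B1, e@B0}  OUT={b@B2, c@B2, d@B0, e@B0}
  B1:  IN={b@B2, c@B2, d@B0, d@B1, e@B0}  OUT={b@B2, c@B2, d@B1, e@B0}
  B2:  IN={b@B2, c@B2, d@B1, e@B0}  OUT={b@B2, c@B2, d@B1, e@B0}
  B3:  IN={b@B2, c@B2, d@B0, d@B1, e@B0}  OUT={b@B2, c@B2, d@B0, d@B1, e@B3}
  B4:  IN={b@B2, c@B2, d@B0, d@B1, e@B3}  OUT={b@B4, c@B2, d@B0, d@B1, e@B3, f@B4}
  B5:  IN={b@B2, b@B4, c@B2, d@B0, d@B1, e@B0, e@B3, f@B4}  OUT={b@B2, b@B4, c@B2, d@B5, e@B0, e@B3, f@B4}

Merge at B3: IN[B3] = OUT[B0] ⊔ OUT[B2] = {b@B2, c@B2, d@B0, d@B1, e@B0}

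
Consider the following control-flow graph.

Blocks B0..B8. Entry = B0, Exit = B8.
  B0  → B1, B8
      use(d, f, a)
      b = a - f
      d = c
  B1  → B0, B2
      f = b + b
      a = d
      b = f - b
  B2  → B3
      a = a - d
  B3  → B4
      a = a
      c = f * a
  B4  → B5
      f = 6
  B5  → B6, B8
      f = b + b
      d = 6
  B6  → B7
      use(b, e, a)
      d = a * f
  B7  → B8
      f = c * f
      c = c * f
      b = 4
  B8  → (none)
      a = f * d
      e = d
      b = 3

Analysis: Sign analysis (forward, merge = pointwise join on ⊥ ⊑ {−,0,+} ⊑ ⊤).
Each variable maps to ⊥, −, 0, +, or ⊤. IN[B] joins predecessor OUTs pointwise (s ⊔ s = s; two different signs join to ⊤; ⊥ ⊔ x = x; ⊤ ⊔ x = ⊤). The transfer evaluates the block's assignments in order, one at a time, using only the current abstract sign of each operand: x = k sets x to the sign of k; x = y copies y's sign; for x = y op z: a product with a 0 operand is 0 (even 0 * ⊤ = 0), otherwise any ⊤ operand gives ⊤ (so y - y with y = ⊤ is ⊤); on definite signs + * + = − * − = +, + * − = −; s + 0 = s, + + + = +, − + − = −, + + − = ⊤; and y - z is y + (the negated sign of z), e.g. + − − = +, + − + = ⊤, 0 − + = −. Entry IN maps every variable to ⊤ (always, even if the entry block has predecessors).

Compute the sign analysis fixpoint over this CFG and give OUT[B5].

Per-block solution:
  B0:   IN=(all ⊤)   OUT=(all ⊤)
  B1:   IN=(all ⊤)   OUT=(all ⊤)
  B2:   IN=(all ⊤)   OUT=(all ⊤)
  B3:   IN=(all ⊤)   OUT=(all ⊤)
  B4:   IN=(all ⊤)   OUT={f:+; rest ⊤}
  B5:   IN={f:+; rest ⊤}   OUT={d:+; rest ⊤}
  B6:   IN={d:+; rest ⊤}   OUT=(all ⊤)
  B7:   IN=(all ⊤)   OUT={b:+; rest ⊤}
  B8:   IN=(all ⊤)   OUT={b:+; rest ⊤}

Merge at B5: IN[B5] = OUT[B4] = {a: ⊤, b: ⊤, c: ⊤, d: ⊤, e: ⊤, f: +}
Applying B5's transfer function to that IN value gives OUT[B5] (row B5 above).

Answer: {a: ⊤, b: ⊤, c: ⊤, d: +, e: ⊤, f: ⊤}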